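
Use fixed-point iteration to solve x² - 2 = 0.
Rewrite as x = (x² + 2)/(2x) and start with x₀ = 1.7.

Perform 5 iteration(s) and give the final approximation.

Equation: x² - 2 = 0
Fixed-point form: x = (x² + 2)/(2x)
x₀ = 1.7

x_1 = g(1.700000) = 1.438235
x_2 = g(1.438235) = 1.414414
x_3 = g(1.414414) = 1.414214
x_4 = g(1.414214) = 1.414214
x_5 = g(1.414214) = 1.414214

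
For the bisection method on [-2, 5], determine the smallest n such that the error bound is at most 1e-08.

We need (b-a)/2^n ≤ 1e-08
(5 - (-2))/2^n ≤ 1e-08
7/2^n ≤ 1e-08
2^n ≥ 700000000
n ≥ log₂(700000000) = 29.38
n ≥ 30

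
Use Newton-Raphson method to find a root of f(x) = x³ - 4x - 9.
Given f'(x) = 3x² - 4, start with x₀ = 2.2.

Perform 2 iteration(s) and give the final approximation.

f(x) = x³ - 4x - 9
f'(x) = 3x² - 4
x₀ = 2.2

Newton-Raphson formula: x_{n+1} = x_n - f(x_n)/f'(x_n)

Iteration 1:
  f(2.200000) = -7.152000
  f'(2.200000) = 10.520000
  x_1 = 2.200000 - (-7.152000)/10.520000 = 2.879848
Iteration 2:
  f(2.879848) = 3.364696
  f'(2.879848) = 20.880572
  x_2 = 2.879848 - 3.364696/20.880572 = 2.718708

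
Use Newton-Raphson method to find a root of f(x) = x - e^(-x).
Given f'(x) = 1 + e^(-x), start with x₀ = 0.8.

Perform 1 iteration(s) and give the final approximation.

f(x) = x - e^(-x)
f'(x) = 1 + e^(-x)
x₀ = 0.8

Newton-Raphson formula: x_{n+1} = x_n - f(x_n)/f'(x_n)

Iteration 1:
  f(0.800000) = 0.350671
  f'(0.800000) = 1.449329
  x_1 = 0.800000 - 0.350671/1.449329 = 0.558046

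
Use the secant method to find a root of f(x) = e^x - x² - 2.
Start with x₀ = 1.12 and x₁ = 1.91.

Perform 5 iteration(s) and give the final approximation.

f(x) = e^x - x² - 2
x₀ = 1.12, x₁ = 1.91

Secant formula: x_{n+1} = x_n - f(x_n)(x_n - x_{n-1})/(f(x_n) - f(x_{n-1}))

Iteration 1:
  f(1.120000) = -0.189546
  f(1.910000) = 1.104989
  x_2 = 1.910000 - 1.104989×(1.910000 - 1.120000)/(1.104989 - (-0.189546))
       = 1.235672
Iteration 2:
  f(1.910000) = 1.104989
  f(1.235672) = -0.086196
  x_3 = 1.235672 - (-0.086196)×(1.235672 - 1.910000)/(-0.086196 - 1.104989)
       = 1.284467
Iteration 3:
  f(1.235672) = -0.086196
  f(1.284467) = -0.037114
  x_4 = 1.284467 - (-0.037114)×(1.284467 - 1.235672)/(-0.037114 - (-0.086196))
       = 1.321364
Iteration 4:
  f(1.284467) = -0.037114
  f(1.321364) = 0.002528
  x_5 = 1.321364 - 0.002528×(1.321364 - 1.284467)/(0.002528 - (-0.037114))
       = 1.319011
Iteration 5:
  f(1.321364) = 0.002528
  f(1.319011) = -0.000069
  x_6 = 1.319011 - (-0.000069)×(1.319011 - 1.321364)/(-0.000069 - 0.002528)
       = 1.319074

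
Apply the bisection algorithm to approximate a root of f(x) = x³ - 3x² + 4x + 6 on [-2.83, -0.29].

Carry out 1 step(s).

f(x) = x³ - 3x² + 4x + 6
Initial interval: [-2.83, -0.29]

Iteration 1:
  c_1 = (-2.830000 + (-0.290000))/2 = -1.560000
  f(c_1) = f(-1.560000) = -11.337216
  f(a) × f(c) ≥ 0, new interval: [-1.560000, -0.290000]

After 1 iteration(s), the approximation is c_1 = -1.560000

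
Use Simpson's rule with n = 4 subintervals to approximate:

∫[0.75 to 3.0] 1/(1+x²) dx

f(x) = 1/(1+x²)
a = 0.75, b = 3.0, n = 4
h = (b - a)/n = 0.562500

Simpson's rule: (h/3)[f(x₀) + 4f(x₁) + 2f(x₂) + ... + f(xₙ)]

x_0 = 0.7500, f(x_0) = 0.640000, coefficient = 1
x_1 = 1.3125, f(x_1) = 0.367288, coefficient = 4
x_2 = 1.8750, f(x_2) = 0.221453, coefficient = 2
x_3 = 2.4375, f(x_3) = 0.144063, coefficient = 4
x_4 = 3.0000, f(x_4) = 0.100000, coefficient = 1

I ≈ (0.562500/3) × 3.228312 = 0.605309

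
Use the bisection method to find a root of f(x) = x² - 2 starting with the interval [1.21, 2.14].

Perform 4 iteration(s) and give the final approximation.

f(x) = x² - 2
Initial interval: [1.21, 2.14]

Iteration 1:
  c_1 = (1.210000 + 2.140000)/2 = 1.675000
  f(c_1) = f(1.675000) = 0.805625
  f(a) × f(c) < 0, new interval: [1.210000, 1.675000]
Iteration 2:
  c_2 = (1.210000 + 1.675000)/2 = 1.442500
  f(c_2) = f(1.442500) = 0.080806
  f(a) × f(c) < 0, new interval: [1.210000, 1.442500]
Iteration 3:
  c_3 = (1.210000 + 1.442500)/2 = 1.326250
  f(c_3) = f(1.326250) = -0.241061
  f(a) × f(c) ≥ 0, new interval: [1.326250, 1.442500]
Iteration 4:
  c_4 = (1.326250 + 1.442500)/2 = 1.384375
  f(c_4) = f(1.384375) = -0.083506
  f(a) × f(c) ≥ 0, new interval: [1.384375, 1.442500]

After 4 iteration(s), the approximation is c_4 = 1.384375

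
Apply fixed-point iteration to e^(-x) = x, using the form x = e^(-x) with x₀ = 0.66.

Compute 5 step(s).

Equation: e^(-x) = x
Fixed-point form: x = e^(-x)
x₀ = 0.66

x_1 = g(0.660000) = 0.516851
x_2 = g(0.516851) = 0.596395
x_3 = g(0.596395) = 0.550793
x_4 = g(0.550793) = 0.576492
x_5 = g(0.576492) = 0.561866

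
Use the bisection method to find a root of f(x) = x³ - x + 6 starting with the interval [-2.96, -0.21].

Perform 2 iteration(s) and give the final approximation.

f(x) = x³ - x + 6
Initial interval: [-2.96, -0.21]

Iteration 1:
  c_1 = (-2.960000 + (-0.210000))/2 = -1.585000
  f(c_1) = f(-1.585000) = 3.603123
  f(a) × f(c) < 0, new interval: [-2.960000, -1.585000]
Iteration 2:
  c_2 = (-2.960000 + (-1.585000))/2 = -2.272500
  f(c_2) = f(-2.272500) = -3.463272
  f(a) × f(c) ≥ 0, new interval: [-2.272500, -1.585000]

After 2 iteration(s), the approximation is c_2 = -2.272500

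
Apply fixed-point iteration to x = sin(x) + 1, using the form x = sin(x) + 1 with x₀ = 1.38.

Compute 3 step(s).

Equation: x = sin(x) + 1
Fixed-point form: x = sin(x) + 1
x₀ = 1.38

x_1 = g(1.380000) = 1.981854
x_2 = g(1.981854) = 1.916699
x_3 = g(1.916699) = 1.940770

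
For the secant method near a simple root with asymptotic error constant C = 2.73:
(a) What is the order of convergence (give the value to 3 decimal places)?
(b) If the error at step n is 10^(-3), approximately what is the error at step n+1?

(a) Secant method has superlinear convergence with order φ = (1+√5)/2 ≈ 1.618.
    This means |e_{n+1}| ≈ C|e_n|^1.618.

(b) With |e_n| = 10^(-3) and C = 2.73:
    |e_{n+1}| ≈ 2.73 × (10^(-3))^1.618 = 2.73 × 10^(-4.85)

(a) ≈ 1.618 (golden ratio); (b) |e_{n+1}| ≈ 3.820e-05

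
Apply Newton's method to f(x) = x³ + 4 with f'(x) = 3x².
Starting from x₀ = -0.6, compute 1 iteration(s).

f(x) = x³ + 4
f'(x) = 3x²
x₀ = -0.6

Newton-Raphson formula: x_{n+1} = x_n - f(x_n)/f'(x_n)

Iteration 1:
  f(-0.600000) = 3.784000
  f'(-0.600000) = 1.080000
  x_1 = -0.600000 - 3.784000/1.080000 = -4.103704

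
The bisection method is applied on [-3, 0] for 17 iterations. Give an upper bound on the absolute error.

Bisection error bound: |error| ≤ (b-a)/2^n
|error| ≤ (0 - (-3))/2^17 = 3/2^17
|error| ≤ 0.0000228882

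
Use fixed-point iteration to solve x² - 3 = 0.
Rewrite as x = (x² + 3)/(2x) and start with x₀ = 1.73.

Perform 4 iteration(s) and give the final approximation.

Equation: x² - 3 = 0
Fixed-point form: x = (x² + 3)/(2x)
x₀ = 1.73

x_1 = g(1.730000) = 1.732052
x_2 = g(1.732052) = 1.732051
x_3 = g(1.732051) = 1.732051
x_4 = g(1.732051) = 1.732051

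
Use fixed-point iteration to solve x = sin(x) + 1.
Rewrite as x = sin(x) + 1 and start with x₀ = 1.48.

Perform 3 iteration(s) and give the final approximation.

Equation: x = sin(x) + 1
Fixed-point form: x = sin(x) + 1
x₀ = 1.48

x_1 = g(1.480000) = 1.995881
x_2 = g(1.995881) = 1.911004
x_3 = g(1.911004) = 1.942685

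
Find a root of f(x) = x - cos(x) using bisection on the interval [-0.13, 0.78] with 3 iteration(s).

f(x) = x - cos(x)
Initial interval: [-0.13, 0.78]

Iteration 1:
  c_1 = (-0.130000 + 0.780000)/2 = 0.325000
  f(c_1) = f(0.325000) = -0.622651
  f(a) × f(c) ≥ 0, new interval: [0.325000, 0.780000]
Iteration 2:
  c_2 = (0.325000 + 0.780000)/2 = 0.552500
  f(c_2) = f(0.552500) = -0.298715
  f(a) × f(c) ≥ 0, new interval: [0.552500, 0.780000]
Iteration 3:
  c_3 = (0.552500 + 0.780000)/2 = 0.666250
  f(c_3) = f(0.666250) = -0.119895
  f(a) × f(c) ≥ 0, new interval: [0.666250, 0.780000]

After 3 iteration(s), the approximation is c_3 = 0.666250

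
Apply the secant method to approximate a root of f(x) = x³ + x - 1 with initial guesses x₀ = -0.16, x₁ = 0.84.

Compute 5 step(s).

f(x) = x³ + x - 1
x₀ = -0.16, x₁ = 0.84

Secant formula: x_{n+1} = x_n - f(x_n)(x_n - x_{n-1})/(f(x_n) - f(x_{n-1}))

Iteration 1:
  f(-0.160000) = -1.164096
  f(0.840000) = 0.432704
  x_2 = 0.840000 - 0.432704×(0.840000 - (-0.160000))/(0.432704 - (-1.164096))
       = 0.569018
Iteration 2:
  f(0.840000) = 0.432704
  f(0.569018) = -0.246744
  x_3 = 0.569018 - (-0.246744)×(0.569018 - 0.840000)/(-0.246744 - 0.432704)
       = 0.667426
Iteration 3:
  f(0.569018) = -0.246744
  f(0.667426) = -0.035264
  x_4 = 0.667426 - (-0.035264)×(0.667426 - 0.569018)/(-0.035264 - (-0.246744))
       = 0.683835
Iteration 4:
  f(0.667426) = -0.035264
  f(0.683835) = 0.003618
  x_5 = 0.683835 - 0.003618×(0.683835 - 0.667426)/(0.003618 - (-0.035264))
       = 0.682309
Iteration 5:
  f(0.683835) = 0.003618
  f(0.682309) = -0.000046
  x_6 = 0.682309 - (-0.000046)×(0.682309 - 0.683835)/(-0.000046 - 0.003618)
       = 0.682328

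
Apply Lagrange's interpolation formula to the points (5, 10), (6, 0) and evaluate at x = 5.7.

Lagrange interpolation formula:
P(x) = Σ yᵢ × Lᵢ(x)
where Lᵢ(x) = Π_{j≠i} (x - xⱼ)/(xᵢ - xⱼ)

L_0(5.7) = (5.7 - 6)/(5 - 6) = 0.300000
L_1(5.7) = (5.7 - 5)/(6 - 5) = 0.700000

P(5.7) = 10×L_0(5.7) + 0×L_1(5.7)
P(5.7) = 3.000000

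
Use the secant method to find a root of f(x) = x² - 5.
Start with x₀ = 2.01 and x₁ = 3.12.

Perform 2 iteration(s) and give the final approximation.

f(x) = x² - 5
x₀ = 2.01, x₁ = 3.12

Secant formula: x_{n+1} = x_n - f(x_n)(x_n - x_{n-1})/(f(x_n) - f(x_{n-1}))

Iteration 1:
  f(2.010000) = -0.959900
  f(3.120000) = 4.734400
  x_2 = 3.120000 - 4.734400×(3.120000 - 2.010000)/(4.734400 - (-0.959900))
       = 2.197115
Iteration 2:
  f(3.120000) = 4.734400
  f(2.197115) = -0.172686
  x_3 = 2.197115 - (-0.172686)×(2.197115 - 3.120000)/(-0.172686 - 4.734400)
       = 2.229592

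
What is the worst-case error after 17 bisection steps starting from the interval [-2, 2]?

Bisection error bound: |error| ≤ (b-a)/2^n
|error| ≤ (2 - (-2))/2^17 = 4/2^17
|error| ≤ 0.0000305176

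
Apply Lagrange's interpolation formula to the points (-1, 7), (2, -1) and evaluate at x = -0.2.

Lagrange interpolation formula:
P(x) = Σ yᵢ × Lᵢ(x)
where Lᵢ(x) = Π_{j≠i} (x - xⱼ)/(xᵢ - xⱼ)

L_0(-0.2) = (-0.2 - 2)/(-1 - 2) = 0.733333
L_1(-0.2) = (-0.2 - (-1))/(2 - (-1)) = 0.266667

P(-0.2) = 7×L_0(-0.2) + (-1)×L_1(-0.2)
P(-0.2) = 4.866667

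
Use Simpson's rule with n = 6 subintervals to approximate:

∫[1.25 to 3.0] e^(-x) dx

f(x) = e^(-x)
a = 1.25, b = 3.0, n = 6
h = (b - a)/n = 0.291667

Simpson's rule: (h/3)[f(x₀) + 4f(x₁) + 2f(x₂) + ... + f(xₙ)]

x_0 = 1.2500, f(x_0) = 0.286505, coefficient = 1
x_1 = 1.5417, f(x_1) = 0.214024, coefficient = 4
x_2 = 1.8333, f(x_2) = 0.159880, coefficient = 2
x_3 = 2.1250, f(x_3) = 0.119433, coefficient = 4
x_4 = 2.4167, f(x_4) = 0.089219, coefficient = 2
x_5 = 2.7083, f(x_5) = 0.066648, coefficient = 4
x_6 = 3.0000, f(x_6) = 0.049787, coefficient = 1

I ≈ (0.291667/3) × 2.434908 = 0.236727
Exact value: 0.236718
Error: 0.000009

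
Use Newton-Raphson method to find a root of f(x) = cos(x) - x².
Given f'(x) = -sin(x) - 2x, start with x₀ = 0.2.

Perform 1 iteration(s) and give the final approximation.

f(x) = cos(x) - x²
f'(x) = -sin(x) - 2x
x₀ = 0.2

Newton-Raphson formula: x_{n+1} = x_n - f(x_n)/f'(x_n)

Iteration 1:
  f(0.200000) = 0.940067
  f'(0.200000) = -0.598669
  x_1 = 0.200000 - 0.940067/(-0.598669) = 1.770260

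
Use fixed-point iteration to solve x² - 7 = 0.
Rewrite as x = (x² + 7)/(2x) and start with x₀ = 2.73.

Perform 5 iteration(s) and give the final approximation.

Equation: x² - 7 = 0
Fixed-point form: x = (x² + 7)/(2x)
x₀ = 2.73

x_1 = g(2.730000) = 2.647051
x_2 = g(2.647051) = 2.645752
x_3 = g(2.645752) = 2.645751
x_4 = g(2.645751) = 2.645751
x_5 = g(2.645751) = 2.645751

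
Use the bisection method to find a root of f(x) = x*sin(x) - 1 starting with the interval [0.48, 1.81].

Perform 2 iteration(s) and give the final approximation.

f(x) = x*sin(x) - 1
Initial interval: [0.48, 1.81]

Iteration 1:
  c_1 = (0.480000 + 1.810000)/2 = 1.145000
  f(c_1) = f(1.145000) = 0.042763
  f(a) × f(c) < 0, new interval: [0.480000, 1.145000]
Iteration 2:
  c_2 = (0.480000 + 1.145000)/2 = 0.812500
  f(c_2) = f(0.812500) = -0.410118
  f(a) × f(c) ≥ 0, new interval: [0.812500, 1.145000]

After 2 iteration(s), the approximation is c_2 = 0.812500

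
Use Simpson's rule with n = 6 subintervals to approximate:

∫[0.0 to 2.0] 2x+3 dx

f(x) = 2x+3
a = 0.0, b = 2.0, n = 6
h = (b - a)/n = 0.333333

Simpson's rule: (h/3)[f(x₀) + 4f(x₁) + 2f(x₂) + ... + f(xₙ)]

x_0 = 0.0000, f(x_0) = 3.000000, coefficient = 1
x_1 = 0.3333, f(x_1) = 3.666667, coefficient = 4
x_2 = 0.6667, f(x_2) = 4.333333, coefficient = 2
x_3 = 1.0000, f(x_3) = 5.000000, coefficient = 4
x_4 = 1.3333, f(x_4) = 5.666667, coefficient = 2
x_5 = 1.6667, f(x_5) = 6.333333, coefficient = 4
x_6 = 2.0000, f(x_6) = 7.000000, coefficient = 1

I ≈ (0.333333/3) × 90.000000 = 10.000000
Exact value: 10.000000
Error: 0.000000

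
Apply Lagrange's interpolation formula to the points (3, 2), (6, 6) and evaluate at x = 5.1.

Lagrange interpolation formula:
P(x) = Σ yᵢ × Lᵢ(x)
where Lᵢ(x) = Π_{j≠i} (x - xⱼ)/(xᵢ - xⱼ)

L_0(5.1) = (5.1 - 6)/(3 - 6) = 0.300000
L_1(5.1) = (5.1 - 3)/(6 - 3) = 0.700000

P(5.1) = 2×L_0(5.1) + 6×L_1(5.1)
P(5.1) = 4.800000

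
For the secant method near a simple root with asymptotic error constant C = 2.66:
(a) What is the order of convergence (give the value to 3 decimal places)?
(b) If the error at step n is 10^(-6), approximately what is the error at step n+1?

(a) Secant method has superlinear convergence with order φ = (1+√5)/2 ≈ 1.618.
    This means |e_{n+1}| ≈ C|e_n|^1.618.

(b) With |e_n| = 10^(-6) and C = 2.66:
    |e_{n+1}| ≈ 2.66 × (10^(-6))^1.618 = 2.66 × 10^(-9.71)

(a) ≈ 1.618 (golden ratio); (b) |e_{n+1}| ≈ 5.208e-10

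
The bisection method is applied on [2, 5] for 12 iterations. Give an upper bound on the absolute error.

Bisection error bound: |error| ≤ (b-a)/2^n
|error| ≤ (5 - 2)/2^12 = 3/2^12
|error| ≤ 0.0007324219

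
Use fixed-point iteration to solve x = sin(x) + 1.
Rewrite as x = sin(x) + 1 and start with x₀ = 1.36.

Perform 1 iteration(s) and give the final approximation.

Equation: x = sin(x) + 1
Fixed-point form: x = sin(x) + 1
x₀ = 1.36

x_1 = g(1.360000) = 1.977865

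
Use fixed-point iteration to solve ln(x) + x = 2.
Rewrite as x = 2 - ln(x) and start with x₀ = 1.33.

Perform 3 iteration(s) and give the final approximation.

Equation: ln(x) + x = 2
Fixed-point form: x = 2 - ln(x)
x₀ = 1.33

x_1 = g(1.330000) = 1.714821
x_2 = g(1.714821) = 1.460691
x_3 = g(1.460691) = 1.621090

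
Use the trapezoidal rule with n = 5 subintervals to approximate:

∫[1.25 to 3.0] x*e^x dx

f(x) = x*e^x
a = 1.25, b = 3.0, n = 5
h = (b - a)/n = 0.350000

Trapezoidal rule: (h/2)[f(x₀) + 2f(x₁) + 2f(x₂) + ... + f(xₙ)]

x_0 = 1.2500, f(x_0) = 4.362929, coefficient = 1
x_1 = 1.6000, f(x_1) = 7.924852, coefficient = 2
x_2 = 1.9500, f(x_2) = 13.705941, coefficient = 2
x_3 = 2.3000, f(x_3) = 22.940620, coefficient = 2
x_4 = 2.6500, f(x_4) = 37.508202, coefficient = 2
x_5 = 3.0000, f(x_5) = 60.256611, coefficient = 1

I ≈ (0.350000/2) × 228.778769 = 40.036285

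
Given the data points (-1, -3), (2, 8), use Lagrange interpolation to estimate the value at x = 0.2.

Lagrange interpolation formula:
P(x) = Σ yᵢ × Lᵢ(x)
where Lᵢ(x) = Π_{j≠i} (x - xⱼ)/(xᵢ - xⱼ)

L_0(0.2) = (0.2 - 2)/(-1 - 2) = 0.600000
L_1(0.2) = (0.2 - (-1))/(2 - (-1)) = 0.400000

P(0.2) = (-3)×L_0(0.2) + 8×L_1(0.2)
P(0.2) = 1.400000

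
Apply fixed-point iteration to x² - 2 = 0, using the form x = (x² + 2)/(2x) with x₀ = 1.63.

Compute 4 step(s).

Equation: x² - 2 = 0
Fixed-point form: x = (x² + 2)/(2x)
x₀ = 1.63

x_1 = g(1.630000) = 1.428497
x_2 = g(1.428497) = 1.414285
x_3 = g(1.414285) = 1.414214
x_4 = g(1.414214) = 1.414214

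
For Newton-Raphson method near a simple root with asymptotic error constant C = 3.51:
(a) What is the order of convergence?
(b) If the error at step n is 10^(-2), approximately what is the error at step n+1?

(a) Newton-Raphson has quadratic (order 2) convergence near simple roots.
    This means |e_{n+1}| ≈ C|e_n|².

(b) With |e_n| = 10^(-2) and C = 3.51:
    |e_{n+1}| ≈ 3.51 × (10^(-2))² = 3.51 × 10^(-4)

(a) 2 (quadratic); (b) |e_{n+1}| ≈ 3.510e-04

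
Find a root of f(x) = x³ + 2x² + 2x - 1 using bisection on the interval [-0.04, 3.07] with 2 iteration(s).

f(x) = x³ + 2x² + 2x - 1
Initial interval: [-0.04, 3.07]

Iteration 1:
  c_1 = (-0.040000 + 3.070000)/2 = 1.515000
  f(c_1) = f(1.515000) = 10.097716
  f(a) × f(c) < 0, new interval: [-0.040000, 1.515000]
Iteration 2:
  c_2 = (-0.040000 + 1.515000)/2 = 0.737500
  f(c_2) = f(0.737500) = 1.963943
  f(a) × f(c) < 0, new interval: [-0.040000, 0.737500]

After 2 iteration(s), the approximation is c_2 = 0.737500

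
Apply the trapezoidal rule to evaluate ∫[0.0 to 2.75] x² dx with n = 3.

f(x) = x²
a = 0.0, b = 2.75, n = 3
h = (b - a)/n = 0.916667

Trapezoidal rule: (h/2)[f(x₀) + 2f(x₁) + 2f(x₂) + ... + f(xₙ)]

x_0 = 0.0000, f(x_0) = 0.000000, coefficient = 1
x_1 = 0.9167, f(x_1) = 0.840278, coefficient = 2
x_2 = 1.8333, f(x_2) = 3.361111, coefficient = 2
x_3 = 2.7500, f(x_3) = 7.562500, coefficient = 1

I ≈ (0.916667/2) × 15.965278 = 7.317419
Exact value: 6.932292
Error: 0.385127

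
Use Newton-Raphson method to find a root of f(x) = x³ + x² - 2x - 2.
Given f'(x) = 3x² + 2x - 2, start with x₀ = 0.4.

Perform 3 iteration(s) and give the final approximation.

f(x) = x³ + x² - 2x - 2
f'(x) = 3x² + 2x - 2
x₀ = 0.4

Newton-Raphson formula: x_{n+1} = x_n - f(x_n)/f'(x_n)

Iteration 1:
  f(0.400000) = -2.576000
  f'(0.400000) = -0.720000
  x_1 = 0.400000 - (-2.576000)/(-0.720000) = -3.177778
Iteration 2:
  f(-3.177778) = -17.636236
  f'(-3.177778) = 21.939259
  x_2 = -3.177778 - (-17.636236)/21.939259 = -2.373911
Iteration 3:
  f(-2.373911) = -4.994792
  f'(-2.373911) = 10.158541
  x_3 = -2.373911 - (-4.994792)/10.158541 = -1.882227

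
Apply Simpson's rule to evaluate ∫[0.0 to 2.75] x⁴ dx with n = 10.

f(x) = x⁴
a = 0.0, b = 2.75, n = 10
h = (b - a)/n = 0.275000

Simpson's rule: (h/3)[f(x₀) + 4f(x₁) + 2f(x₂) + ... + f(xₙ)]

x_0 = 0.0000, f(x_0) = 0.000000, coefficient = 1
x_1 = 0.2750, f(x_1) = 0.005719, coefficient = 4
x_2 = 0.5500, f(x_2) = 0.091506, coefficient = 2
x_3 = 0.8250, f(x_3) = 0.463250, coefficient = 4
x_4 = 1.1000, f(x_4) = 1.464100, coefficient = 2
x_5 = 1.3750, f(x_5) = 3.574463, coefficient = 4
x_6 = 1.6500, f(x_6) = 7.412006, coefficient = 2
x_7 = 1.9250, f(x_7) = 13.731657, coefficient = 4
x_8 = 2.2000, f(x_8) = 23.425600, coefficient = 2
x_9 = 2.4750, f(x_9) = 37.523282, coefficient = 4
x_10 = 2.7500, f(x_10) = 57.191406, coefficient = 1

I ≈ (0.275000/3) × 343.171314 = 31.457370
Exact value: 31.455273
Error: 0.002097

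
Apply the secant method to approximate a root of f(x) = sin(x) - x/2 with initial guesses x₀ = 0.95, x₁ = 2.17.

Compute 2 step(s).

f(x) = sin(x) - x/2
x₀ = 0.95, x₁ = 2.17

Secant formula: x_{n+1} = x_n - f(x_n)(x_n - x_{n-1})/(f(x_n) - f(x_{n-1}))

Iteration 1:
  f(0.950000) = 0.338416
  f(2.170000) = -0.259215
  x_2 = 2.170000 - (-0.259215)×(2.170000 - 0.950000)/(-0.259215 - 0.338416)
       = 1.640840
Iteration 2:
  f(2.170000) = -0.259215
  f(1.640840) = 0.177128
  x_3 = 1.640840 - 0.177128×(1.640840 - 2.170000)/(0.177128 - (-0.259215))
       = 1.855646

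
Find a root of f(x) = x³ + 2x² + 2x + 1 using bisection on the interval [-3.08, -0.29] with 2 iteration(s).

f(x) = x³ + 2x² + 2x + 1
Initial interval: [-3.08, -0.29]

Iteration 1:
  c_1 = (-3.080000 + (-0.290000))/2 = -1.685000
  f(c_1) = f(-1.685000) = -1.475644
  f(a) × f(c) ≥ 0, new interval: [-1.685000, -0.290000]
Iteration 2:
  c_2 = (-1.685000 + (-0.290000))/2 = -0.987500
  f(c_2) = f(-0.987500) = 0.012346
  f(a) × f(c) < 0, new interval: [-1.685000, -0.987500]

After 2 iteration(s), the approximation is c_2 = -0.987500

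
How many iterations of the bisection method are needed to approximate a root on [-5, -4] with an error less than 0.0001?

We need (b-a)/2^n ≤ 0.0001
(-4 - (-5))/2^n ≤ 0.0001
1/2^n ≤ 0.0001
2^n ≥ 10000
n ≥ log₂(10000) = 13.29
n ≥ 14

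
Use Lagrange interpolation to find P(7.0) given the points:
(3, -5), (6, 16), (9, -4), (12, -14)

Lagrange interpolation formula:
P(x) = Σ yᵢ × Lᵢ(x)
where Lᵢ(x) = Π_{j≠i} (x - xⱼ)/(xᵢ - xⱼ)

L_0(7.0) = (7.0 - 6)/(3 - 6) × (7.0 - 9)/(3 - 9) × (7.0 - 12)/(3 - 12) = -0.061728
L_1(7.0) = (7.0 - 3)/(6 - 3) × (7.0 - 9)/(6 - 9) × (7.0 - 12)/(6 - 12) = 0.740741
L_2(7.0) = (7.0 - 3)/(9 - 3) × (7.0 - 6)/(9 - 6) × (7.0 - 12)/(9 - 12) = 0.370370
L_3(7.0) = (7.0 - 3)/(12 - 3) × (7.0 - 6)/(12 - 6) × (7.0 - 9)/(12 - 9) = -0.049383

P(7.0) = (-5)×L_0(7.0) + 16×L_1(7.0) + (-4)×L_2(7.0) + (-14)×L_3(7.0)
P(7.0) = 11.370370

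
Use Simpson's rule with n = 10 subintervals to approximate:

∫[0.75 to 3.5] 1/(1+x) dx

f(x) = 1/(1+x)
a = 0.75, b = 3.5, n = 10
h = (b - a)/n = 0.275000

Simpson's rule: (h/3)[f(x₀) + 4f(x₁) + 2f(x₂) + ... + f(xₙ)]

x_0 = 0.7500, f(x_0) = 0.571429, coefficient = 1
x_1 = 1.0250, f(x_1) = 0.493827, coefficient = 4
x_2 = 1.3000, f(x_2) = 0.434783, coefficient = 2
x_3 = 1.5750, f(x_3) = 0.388350, coefficient = 4
x_4 = 1.8500, f(x_4) = 0.350877, coefficient = 2
x_5 = 2.1250, f(x_5) = 0.320000, coefficient = 4
x_6 = 2.4000, f(x_6) = 0.294118, coefficient = 2
x_7 = 2.6750, f(x_7) = 0.272109, coefficient = 4
x_8 = 2.9500, f(x_8) = 0.253165, coefficient = 2
x_9 = 3.2250, f(x_9) = 0.236686, coefficient = 4
x_10 = 3.5000, f(x_10) = 0.222222, coefficient = 1

I ≈ (0.275000/3) × 10.303422 = 0.944480
Exact value: 0.944462
Error: 0.000019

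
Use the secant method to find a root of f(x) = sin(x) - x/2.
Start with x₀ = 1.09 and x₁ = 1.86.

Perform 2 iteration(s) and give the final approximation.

f(x) = sin(x) - x/2
x₀ = 1.09, x₁ = 1.86

Secant formula: x_{n+1} = x_n - f(x_n)(x_n - x_{n-1})/(f(x_n) - f(x_{n-1}))

Iteration 1:
  f(1.090000) = 0.341627
  f(1.860000) = 0.028471
  x_2 = 1.860000 - 0.028471×(1.860000 - 1.090000)/(0.028471 - 0.341627)
       = 1.930006
Iteration 2:
  f(1.860000) = 0.028471
  f(1.930006) = -0.028828
  x_3 = 1.930006 - (-0.028828)×(1.930006 - 1.860000)/(-0.028828 - 0.028471)
       = 1.894785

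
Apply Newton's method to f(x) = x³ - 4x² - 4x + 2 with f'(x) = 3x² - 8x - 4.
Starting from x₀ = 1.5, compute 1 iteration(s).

f(x) = x³ - 4x² - 4x + 2
f'(x) = 3x² - 8x - 4
x₀ = 1.5

Newton-Raphson formula: x_{n+1} = x_n - f(x_n)/f'(x_n)

Iteration 1:
  f(1.500000) = -9.625000
  f'(1.500000) = -9.250000
  x_1 = 1.500000 - (-9.625000)/(-9.250000) = 0.459459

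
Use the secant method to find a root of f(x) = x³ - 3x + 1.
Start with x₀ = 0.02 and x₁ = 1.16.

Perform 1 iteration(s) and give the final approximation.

f(x) = x³ - 3x + 1
x₀ = 0.02, x₁ = 1.16

Secant formula: x_{n+1} = x_n - f(x_n)(x_n - x_{n-1})/(f(x_n) - f(x_{n-1}))

Iteration 1:
  f(0.020000) = 0.940008
  f(1.160000) = -0.919104
  x_2 = 1.160000 - (-0.919104)×(1.160000 - 0.020000)/(-0.919104 - 0.940008)
       = 0.596409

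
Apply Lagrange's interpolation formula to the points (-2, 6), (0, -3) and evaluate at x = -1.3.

Lagrange interpolation formula:
P(x) = Σ yᵢ × Lᵢ(x)
where Lᵢ(x) = Π_{j≠i} (x - xⱼ)/(xᵢ - xⱼ)

L_0(-1.3) = (-1.3 - 0)/(-2 - 0) = 0.650000
L_1(-1.3) = (-1.3 - (-2))/(0 - (-2)) = 0.350000

P(-1.3) = 6×L_0(-1.3) + (-3)×L_1(-1.3)
P(-1.3) = 2.850000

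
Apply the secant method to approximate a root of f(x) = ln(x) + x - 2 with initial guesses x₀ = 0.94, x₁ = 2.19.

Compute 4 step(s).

f(x) = ln(x) + x - 2
x₀ = 0.94, x₁ = 2.19

Secant formula: x_{n+1} = x_n - f(x_n)(x_n - x_{n-1})/(f(x_n) - f(x_{n-1}))

Iteration 1:
  f(0.940000) = -1.121875
  f(2.190000) = 0.973902
  x_2 = 2.190000 - 0.973902×(2.190000 - 0.940000)/(0.973902 - (-1.121875))
       = 1.609129
Iteration 2:
  f(2.190000) = 0.973902
  f(1.609129) = 0.084821
  x_3 = 1.609129 - 0.084821×(1.609129 - 2.190000)/(0.084821 - 0.973902)
       = 1.553711
Iteration 3:
  f(1.609129) = 0.084821
  f(1.553711) = -0.005642
  x_4 = 1.553711 - (-0.005642)×(1.553711 - 1.609129)/(-0.005642 - 0.084821)
       = 1.557168
Iteration 4:
  f(1.553711) = -0.005642
  f(1.557168) = 0.000036
  x_5 = 1.557168 - 0.000036×(1.557168 - 1.553711)/(0.000036 - (-0.005642))
       = 1.557146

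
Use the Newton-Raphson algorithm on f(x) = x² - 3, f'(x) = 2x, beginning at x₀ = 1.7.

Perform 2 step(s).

f(x) = x² - 3
f'(x) = 2x
x₀ = 1.7

Newton-Raphson formula: x_{n+1} = x_n - f(x_n)/f'(x_n)

Iteration 1:
  f(1.700000) = -0.110000
  f'(1.700000) = 3.400000
  x_1 = 1.700000 - (-0.110000)/3.400000 = 1.732353
Iteration 2:
  f(1.732353) = 0.001047
  f'(1.732353) = 3.464706
  x_2 = 1.732353 - 0.001047/3.464706 = 1.732051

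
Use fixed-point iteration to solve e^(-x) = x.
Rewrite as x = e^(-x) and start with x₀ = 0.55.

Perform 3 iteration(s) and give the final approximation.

Equation: e^(-x) = x
Fixed-point form: x = e^(-x)
x₀ = 0.55

x_1 = g(0.550000) = 0.576950
x_2 = g(0.576950) = 0.561609
x_3 = g(0.561609) = 0.570291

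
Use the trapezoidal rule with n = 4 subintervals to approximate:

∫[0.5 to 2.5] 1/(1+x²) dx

f(x) = 1/(1+x²)
a = 0.5, b = 2.5, n = 4
h = (b - a)/n = 0.500000

Trapezoidal rule: (h/2)[f(x₀) + 2f(x₁) + 2f(x₂) + ... + f(xₙ)]

x_0 = 0.5000, f(x_0) = 0.800000, coefficient = 1
x_1 = 1.0000, f(x_1) = 0.500000, coefficient = 2
x_2 = 1.5000, f(x_2) = 0.307692, coefficient = 2
x_3 = 2.0000, f(x_3) = 0.200000, coefficient = 2
x_4 = 2.5000, f(x_4) = 0.137931, coefficient = 1

I ≈ (0.500000/2) × 2.953316 = 0.738329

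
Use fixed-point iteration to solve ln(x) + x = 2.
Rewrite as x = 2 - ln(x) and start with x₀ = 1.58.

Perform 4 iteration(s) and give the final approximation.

Equation: ln(x) + x = 2
Fixed-point form: x = 2 - ln(x)
x₀ = 1.58

x_1 = g(1.580000) = 1.542575
x_2 = g(1.542575) = 1.566547
x_3 = g(1.566547) = 1.551126
x_4 = g(1.551126) = 1.561019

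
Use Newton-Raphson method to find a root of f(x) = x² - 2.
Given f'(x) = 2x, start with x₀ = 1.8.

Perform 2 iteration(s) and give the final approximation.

f(x) = x² - 2
f'(x) = 2x
x₀ = 1.8

Newton-Raphson formula: x_{n+1} = x_n - f(x_n)/f'(x_n)

Iteration 1:
  f(1.800000) = 1.240000
  f'(1.800000) = 3.600000
  x_1 = 1.800000 - 1.240000/3.600000 = 1.455556
Iteration 2:
  f(1.455556) = 0.118642
  f'(1.455556) = 2.911111
  x_2 = 1.455556 - 0.118642/2.911111 = 1.414801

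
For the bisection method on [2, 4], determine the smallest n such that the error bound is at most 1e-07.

We need (b-a)/2^n ≤ 1e-07
(4 - 2)/2^n ≤ 1e-07
2/2^n ≤ 1e-07
2^n ≥ 20000000
n ≥ log₂(20000000) = 24.25
n ≥ 25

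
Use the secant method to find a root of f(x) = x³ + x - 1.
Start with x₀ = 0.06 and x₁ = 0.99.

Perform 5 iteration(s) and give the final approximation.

f(x) = x³ + x - 1
x₀ = 0.06, x₁ = 0.99

Secant formula: x_{n+1} = x_n - f(x_n)(x_n - x_{n-1})/(f(x_n) - f(x_{n-1}))

Iteration 1:
  f(0.060000) = -0.939784
  f(0.990000) = 0.960299
  x_2 = 0.990000 - 0.960299×(0.990000 - 0.060000)/(0.960299 - (-0.939784))
       = 0.519979
Iteration 2:
  f(0.990000) = 0.960299
  f(0.519979) = -0.339429
  x_3 = 0.519979 - (-0.339429)×(0.519979 - 0.990000)/(-0.339429 - 0.960299)
       = 0.642727
Iteration 3:
  f(0.519979) = -0.339429
  f(0.642727) = -0.091763
  x_4 = 0.642727 - (-0.091763)×(0.642727 - 0.519979)/(-0.091763 - (-0.339429))
       = 0.688207
Iteration 4:
  f(0.642727) = -0.091763
  f(0.688207) = 0.014161
  x_5 = 0.688207 - 0.014161×(0.688207 - 0.642727)/(0.014161 - (-0.091763))
       = 0.682127
Iteration 5:
  f(0.688207) = 0.014161
  f(0.682127) = -0.000482
  x_6 = 0.682127 - (-0.000482)×(0.682127 - 0.688207)/(-0.000482 - 0.014161)
       = 0.682327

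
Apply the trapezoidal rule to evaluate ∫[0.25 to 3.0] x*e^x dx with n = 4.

f(x) = x*e^x
a = 0.25, b = 3.0, n = 4
h = (b - a)/n = 0.687500

Trapezoidal rule: (h/2)[f(x₀) + 2f(x₁) + 2f(x₂) + ... + f(xₙ)]

x_0 = 0.2500, f(x_0) = 0.321006, coefficient = 1
x_1 = 0.9375, f(x_1) = 2.393990, coefficient = 2
x_2 = 1.6250, f(x_2) = 8.252431, coefficient = 2
x_3 = 2.3125, f(x_3) = 23.355423, coefficient = 2
x_4 = 3.0000, f(x_4) = 60.256611, coefficient = 1

I ≈ (0.687500/2) × 128.581305 = 44.199823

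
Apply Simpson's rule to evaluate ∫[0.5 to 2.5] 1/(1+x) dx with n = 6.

f(x) = 1/(1+x)
a = 0.5, b = 2.5, n = 6
h = (b - a)/n = 0.333333

Simpson's rule: (h/3)[f(x₀) + 4f(x₁) + 2f(x₂) + ... + f(xₙ)]

x_0 = 0.5000, f(x_0) = 0.666667, coefficient = 1
x_1 = 0.8333, f(x_1) = 0.545455, coefficient = 4
x_2 = 1.1667, f(x_2) = 0.461538, coefficient = 2
x_3 = 1.5000, f(x_3) = 0.400000, coefficient = 4
x_4 = 1.8333, f(x_4) = 0.352941, coefficient = 2
x_5 = 2.1667, f(x_5) = 0.315789, coefficient = 4
x_6 = 2.5000, f(x_6) = 0.285714, coefficient = 1

I ≈ (0.333333/3) × 7.626316 = 0.847368
Exact value: 0.847298
Error: 0.000071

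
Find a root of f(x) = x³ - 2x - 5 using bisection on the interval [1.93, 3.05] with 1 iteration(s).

f(x) = x³ - 2x - 5
Initial interval: [1.93, 3.05]

Iteration 1:
  c_1 = (1.930000 + 3.050000)/2 = 2.490000
  f(c_1) = f(2.490000) = 5.458249
  f(a) × f(c) < 0, new interval: [1.930000, 2.490000]

After 1 iteration(s), the approximation is c_1 = 2.490000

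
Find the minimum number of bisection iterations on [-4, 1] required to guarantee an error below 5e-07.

We need (b-a)/2^n ≤ 5e-07
(1 - (-4))/2^n ≤ 5e-07
5/2^n ≤ 5e-07
2^n ≥ 10000000
n ≥ log₂(10000000) = 23.25
n ≥ 24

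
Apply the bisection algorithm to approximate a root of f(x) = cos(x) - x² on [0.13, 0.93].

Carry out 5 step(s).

f(x) = cos(x) - x²
Initial interval: [0.13, 0.93]

Iteration 1:
  c_1 = (0.130000 + 0.930000)/2 = 0.530000
  f(c_1) = f(0.530000) = 0.581907
  f(a) × f(c) ≥ 0, new interval: [0.530000, 0.930000]
Iteration 2:
  c_2 = (0.530000 + 0.930000)/2 = 0.730000
  f(c_2) = f(0.730000) = 0.212274
  f(a) × f(c) ≥ 0, new interval: [0.730000, 0.930000]
Iteration 3:
  c_3 = (0.730000 + 0.930000)/2 = 0.830000
  f(c_3) = f(0.830000) = -0.014024
  f(a) × f(c) < 0, new interval: [0.730000, 0.830000]
Iteration 4:
  c_4 = (0.730000 + 0.830000)/2 = 0.780000
  f(c_4) = f(0.780000) = 0.102514
  f(a) × f(c) ≥ 0, new interval: [0.780000, 0.830000]
Iteration 5:
  c_5 = (0.780000 + 0.830000)/2 = 0.805000
  f(c_5) = f(0.805000) = 0.045086
  f(a) × f(c) ≥ 0, new interval: [0.805000, 0.830000]

After 5 iteration(s), the approximation is c_5 = 0.805000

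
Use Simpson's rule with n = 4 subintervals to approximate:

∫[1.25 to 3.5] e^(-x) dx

f(x) = e^(-x)
a = 1.25, b = 3.5, n = 4
h = (b - a)/n = 0.562500

Simpson's rule: (h/3)[f(x₀) + 4f(x₁) + 2f(x₂) + ... + f(xₙ)]

x_0 = 1.2500, f(x_0) = 0.286505, coefficient = 1
x_1 = 1.8125, f(x_1) = 0.163246, coefficient = 4
x_2 = 2.3750, f(x_2) = 0.093014, coefficient = 2
x_3 = 2.9375, f(x_3) = 0.052998, coefficient = 4
x_4 = 3.5000, f(x_4) = 0.030197, coefficient = 1

I ≈ (0.562500/3) × 1.367705 = 0.256445
Exact value: 0.256307
Error: 0.000137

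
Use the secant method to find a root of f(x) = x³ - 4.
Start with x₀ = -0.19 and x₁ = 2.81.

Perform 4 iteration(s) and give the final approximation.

f(x) = x³ - 4
x₀ = -0.19, x₁ = 2.81

Secant formula: x_{n+1} = x_n - f(x_n)(x_n - x_{n-1})/(f(x_n) - f(x_{n-1}))

Iteration 1:
  f(-0.190000) = -4.006859
  f(2.810000) = 18.188041
  x_2 = 2.810000 - 18.188041×(2.810000 - (-0.190000))/(18.188041 - (-4.006859))
       = 0.351592
Iteration 2:
  f(2.810000) = 18.188041
  f(0.351592) = -3.956537
  x_3 = 0.351592 - (-3.956537)×(0.351592 - 2.810000)/(-3.956537 - 18.188041)
       = 0.790832
Iteration 3:
  f(0.351592) = -3.956537
  f(0.790832) = -3.505402
  x_4 = 0.790832 - (-3.505402)×(0.790832 - 0.351592)/(-3.505402 - (-3.956537))
       = 4.203804
Iteration 4:
  f(0.790832) = -3.505402
  f(4.203804) = 70.289508
  x_5 = 4.203804 - 70.289508×(4.203804 - 0.790832)/(70.289508 - (-3.505402))
       = 0.952955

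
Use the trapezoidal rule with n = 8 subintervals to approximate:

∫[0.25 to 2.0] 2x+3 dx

f(x) = 2x+3
a = 0.25, b = 2.0, n = 8
h = (b - a)/n = 0.218750

Trapezoidal rule: (h/2)[f(x₀) + 2f(x₁) + 2f(x₂) + ... + f(xₙ)]

x_0 = 0.2500, f(x_0) = 3.500000, coefficient = 1
x_1 = 0.4688, f(x_1) = 3.937500, coefficient = 2
x_2 = 0.6875, f(x_2) = 4.375000, coefficient = 2
x_3 = 0.9062, f(x_3) = 4.812500, coefficient = 2
x_4 = 1.1250, f(x_4) = 5.250000, coefficient = 2
x_5 = 1.3438, f(x_5) = 5.687500, coefficient = 2
x_6 = 1.5625, f(x_6) = 6.125000, coefficient = 2
x_7 = 1.7812, f(x_7) = 6.562500, coefficient = 2
x_8 = 2.0000, f(x_8) = 7.000000, coefficient = 1

I ≈ (0.218750/2) × 84.000000 = 9.187500
Exact value: 9.187500
Error: 0.000000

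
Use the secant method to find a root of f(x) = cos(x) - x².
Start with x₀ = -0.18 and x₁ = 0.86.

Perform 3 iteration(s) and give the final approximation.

f(x) = cos(x) - x²
x₀ = -0.18, x₁ = 0.86

Secant formula: x_{n+1} = x_n - f(x_n)(x_n - x_{n-1})/(f(x_n) - f(x_{n-1}))

Iteration 1:
  f(-0.180000) = 0.951444
  f(0.860000) = -0.087163
  x_2 = 0.860000 - (-0.087163)×(0.860000 - (-0.180000))/(-0.087163 - 0.951444)
       = 0.772720
Iteration 2:
  f(0.860000) = -0.087163
  f(0.772720) = 0.118917
  x_3 = 0.772720 - 0.118917×(0.772720 - 0.860000)/(0.118917 - (-0.087163))
       = 0.823085
Iteration 3:
  f(0.772720) = 0.118917
  f(0.823085) = 0.002494
  x_4 = 0.823085 - 0.002494×(0.823085 - 0.772720)/(0.002494 - 0.118917)
       = 0.824164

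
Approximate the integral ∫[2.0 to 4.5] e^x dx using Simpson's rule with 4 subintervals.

f(x) = e^x
a = 2.0, b = 4.5, n = 4
h = (b - a)/n = 0.625000

Simpson's rule: (h/3)[f(x₀) + 4f(x₁) + 2f(x₂) + ... + f(xₙ)]

x_0 = 2.0000, f(x_0) = 7.389056, coefficient = 1
x_1 = 2.6250, f(x_1) = 13.804574, coefficient = 4
x_2 = 3.2500, f(x_2) = 25.790340, coefficient = 2
x_3 = 3.8750, f(x_3) = 48.182698, coefficient = 4
x_4 = 4.5000, f(x_4) = 90.017131, coefficient = 1

I ≈ (0.625000/3) × 396.935957 = 82.694991
Exact value: 82.628075
Error: 0.066916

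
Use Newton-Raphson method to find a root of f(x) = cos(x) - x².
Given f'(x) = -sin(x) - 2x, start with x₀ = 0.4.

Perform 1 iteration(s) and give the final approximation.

f(x) = cos(x) - x²
f'(x) = -sin(x) - 2x
x₀ = 0.4

Newton-Raphson formula: x_{n+1} = x_n - f(x_n)/f'(x_n)

Iteration 1:
  f(0.400000) = 0.761061
  f'(0.400000) = -1.189418
  x_1 = 0.400000 - 0.761061/(-1.189418) = 1.039860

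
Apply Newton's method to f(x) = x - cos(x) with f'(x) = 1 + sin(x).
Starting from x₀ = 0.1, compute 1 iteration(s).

f(x) = x - cos(x)
f'(x) = 1 + sin(x)
x₀ = 0.1

Newton-Raphson formula: x_{n+1} = x_n - f(x_n)/f'(x_n)

Iteration 1:
  f(0.100000) = -0.895004
  f'(0.100000) = 1.099833
  x_1 = 0.100000 - (-0.895004)/1.099833 = 0.913763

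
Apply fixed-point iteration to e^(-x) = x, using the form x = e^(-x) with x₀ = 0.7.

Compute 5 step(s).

Equation: e^(-x) = x
Fixed-point form: x = e^(-x)
x₀ = 0.7

x_1 = g(0.700000) = 0.496585
x_2 = g(0.496585) = 0.608605
x_3 = g(0.608605) = 0.544109
x_4 = g(0.544109) = 0.580359
x_5 = g(0.580359) = 0.559698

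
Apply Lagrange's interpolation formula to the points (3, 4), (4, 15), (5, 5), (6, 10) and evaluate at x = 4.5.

Lagrange interpolation formula:
P(x) = Σ yᵢ × Lᵢ(x)
where Lᵢ(x) = Π_{j≠i} (x - xⱼ)/(xᵢ - xⱼ)

L_0(4.5) = (4.5 - 4)/(3 - 4) × (4.5 - 5)/(3 - 5) × (4.5 - 6)/(3 - 6) = -0.062500
L_1(4.5) = (4.5 - 3)/(4 - 3) × (4.5 - 5)/(4 - 5) × (4.5 - 6)/(4 - 6) = 0.562500
L_2(4.5) = (4.5 - 3)/(5 - 3) × (4.5 - 4)/(5 - 4) × (4.5 - 6)/(5 - 6) = 0.562500
L_3(4.5) = (4.5 - 3)/(6 - 3) × (4.5 - 4)/(6 - 4) × (4.5 - 5)/(6 - 5) = -0.062500

P(4.5) = 4×L_0(4.5) + 15×L_1(4.5) + 5×L_2(4.5) + 10×L_3(4.5)
P(4.5) = 10.375000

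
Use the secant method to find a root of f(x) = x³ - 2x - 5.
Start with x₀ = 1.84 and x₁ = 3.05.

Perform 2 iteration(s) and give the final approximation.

f(x) = x³ - 2x - 5
x₀ = 1.84, x₁ = 3.05

Secant formula: x_{n+1} = x_n - f(x_n)(x_n - x_{n-1})/(f(x_n) - f(x_{n-1}))

Iteration 1:
  f(1.840000) = -2.450496
  f(3.050000) = 17.272625
  x_2 = 3.050000 - 17.272625×(3.050000 - 1.840000)/(17.272625 - (-2.450496))
       = 1.990336
Iteration 2:
  f(3.050000) = 17.272625
  f(1.990336) = -1.096078
  x_3 = 1.990336 - (-1.096078)×(1.990336 - 3.050000)/(-1.096078 - 17.272625)
       = 2.053567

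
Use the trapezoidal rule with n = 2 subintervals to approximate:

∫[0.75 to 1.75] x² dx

f(x) = x²
a = 0.75, b = 1.75, n = 2
h = (b - a)/n = 0.500000

Trapezoidal rule: (h/2)[f(x₀) + 2f(x₁) + 2f(x₂) + ... + f(xₙ)]

x_0 = 0.7500, f(x_0) = 0.562500, coefficient = 1
x_1 = 1.2500, f(x_1) = 1.562500, coefficient = 2
x_2 = 1.7500, f(x_2) = 3.062500, coefficient = 1

I ≈ (0.500000/2) × 6.750000 = 1.687500
Exact value: 1.645833
Error: 0.041667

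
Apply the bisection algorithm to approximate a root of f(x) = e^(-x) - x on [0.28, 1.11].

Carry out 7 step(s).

f(x) = e^(-x) - x
Initial interval: [0.28, 1.11]

Iteration 1:
  c_1 = (0.280000 + 1.110000)/2 = 0.695000
  f(c_1) = f(0.695000) = -0.195926
  f(a) × f(c) < 0, new interval: [0.280000, 0.695000]
Iteration 2:
  c_2 = (0.280000 + 0.695000)/2 = 0.487500
  f(c_2) = f(0.487500) = 0.126660
  f(a) × f(c) ≥ 0, new interval: [0.487500, 0.695000]
Iteration 3:
  c_3 = (0.487500 + 0.695000)/2 = 0.591250
  f(c_3) = f(0.591250) = -0.037615
  f(a) × f(c) < 0, new interval: [0.487500, 0.591250]
Iteration 4:
  c_4 = (0.487500 + 0.591250)/2 = 0.539375
  f(c_4) = f(0.539375) = 0.043738
  f(a) × f(c) ≥ 0, new interval: [0.539375, 0.591250]
Iteration 5:
  c_5 = (0.539375 + 0.591250)/2 = 0.565313
  f(c_5) = f(0.565313) = 0.002870
  f(a) × f(c) ≥ 0, new interval: [0.565313, 0.591250]
Iteration 6:
  c_6 = (0.565313 + 0.591250)/2 = 0.578281
  f(c_6) = f(0.578281) = -0.017420
  f(a) × f(c) < 0, new interval: [0.565313, 0.578281]
Iteration 7:
  c_7 = (0.565313 + 0.578281)/2 = 0.571797
  f(c_7) = f(0.571797) = -0.007287
  f(a) × f(c) < 0, new interval: [0.565313, 0.571797]

After 7 iteration(s), the approximation is c_7 = 0.571797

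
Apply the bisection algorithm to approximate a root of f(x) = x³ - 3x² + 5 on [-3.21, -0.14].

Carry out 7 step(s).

f(x) = x³ - 3x² + 5
Initial interval: [-3.21, -0.14]

Iteration 1:
  c_1 = (-3.210000 + (-0.140000))/2 = -1.675000
  f(c_1) = f(-1.675000) = -8.116297
  f(a) × f(c) ≥ 0, new interval: [-1.675000, -0.140000]
Iteration 2:
  c_2 = (-1.675000 + (-0.140000))/2 = -0.907500
  f(c_2) = f(-0.907500) = 1.781954
  f(a) × f(c) < 0, new interval: [-1.675000, -0.907500]
Iteration 3:
  c_3 = (-1.675000 + (-0.907500))/2 = -1.291250
  f(c_3) = f(-1.291250) = -2.154915
  f(a) × f(c) ≥ 0, new interval: [-1.291250, -0.907500]
Iteration 4:
  c_4 = (-1.291250 + (-0.907500))/2 = -1.099375
  f(c_4) = f(-1.099375) = 0.045391
  f(a) × f(c) < 0, new interval: [-1.291250, -1.099375]
Iteration 5:
  c_5 = (-1.291250 + (-1.099375))/2 = -1.195312
  f(c_5) = f(-1.195312) = -0.994145
  f(a) × f(c) ≥ 0, new interval: [-1.195312, -1.099375]
Iteration 6:
  c_6 = (-1.195312 + (-1.099375))/2 = -1.147344
  f(c_6) = f(-1.147344) = -0.459554
  f(a) × f(c) ≥ 0, new interval: [-1.147344, -1.099375]
Iteration 7:
  c_7 = (-1.147344 + (-1.099375))/2 = -1.123359
  f(c_7) = f(-1.123359) = -0.203417
  f(a) × f(c) ≥ 0, new interval: [-1.123359, -1.099375]

After 7 iteration(s), the approximation is c_7 = -1.123359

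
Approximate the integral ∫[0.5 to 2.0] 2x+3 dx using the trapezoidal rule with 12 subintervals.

f(x) = 2x+3
a = 0.5, b = 2.0, n = 12
h = (b - a)/n = 0.125000

Trapezoidal rule: (h/2)[f(x₀) + 2f(x₁) + 2f(x₂) + ... + f(xₙ)]

x_0 = 0.5000, f(x_0) = 4.000000, coefficient = 1
x_1 = 0.6250, f(x_1) = 4.250000, coefficient = 2
x_2 = 0.7500, f(x_2) = 4.500000, coefficient = 2
x_3 = 0.8750, f(x_3) = 4.750000, coefficient = 2
x_4 = 1.0000, f(x_4) = 5.000000, coefficient = 2
x_5 = 1.1250, f(x_5) = 5.250000, coefficient = 2
x_6 = 1.2500, f(x_6) = 5.500000, coefficient = 2
x_7 = 1.3750, f(x_7) = 5.750000, coefficient = 2
x_8 = 1.5000, f(x_8) = 6.000000, coefficient = 2
x_9 = 1.6250, f(x_9) = 6.250000, coefficient = 2
x_10 = 1.7500, f(x_10) = 6.500000, coefficient = 2
x_11 = 1.8750, f(x_11) = 6.750000, coefficient = 2
x_12 = 2.0000, f(x_12) = 7.000000, coefficient = 1

I ≈ (0.125000/2) × 132.000000 = 8.250000
Exact value: 8.250000
Error: 0.000000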